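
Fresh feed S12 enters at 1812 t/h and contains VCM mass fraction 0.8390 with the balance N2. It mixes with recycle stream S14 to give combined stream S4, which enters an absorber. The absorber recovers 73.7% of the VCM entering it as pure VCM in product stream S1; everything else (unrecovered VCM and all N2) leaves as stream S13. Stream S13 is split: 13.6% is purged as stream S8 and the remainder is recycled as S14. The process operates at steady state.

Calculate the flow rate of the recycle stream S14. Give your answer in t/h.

N2 enters only via S12 and leaves only via the purge: 1812×0.161 = 0.136×(N2 in S13), and the absorber passes all N2, so N2 in S4 = N2 in S13 = 2145.1 t/h.
VCM in S4: m_A = 1812×0.839 + (1−0.136)·(1−0.737)·m_A, so m_A = 1520.3/0.7728 = 1967.3 t/h.
S13 = (1−0.737)×1967.3 + 2145.1 = 2662.5 t/h.
Recycle S14 = (1−0.136)×2662.5 = 2300.4 t/h.

2300 t/h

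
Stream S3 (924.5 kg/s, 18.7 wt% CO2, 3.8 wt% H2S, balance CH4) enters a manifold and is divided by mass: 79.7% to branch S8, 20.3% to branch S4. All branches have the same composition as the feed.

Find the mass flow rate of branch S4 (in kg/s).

187.7 kg/s

Branch S4 flow = 0.203×924.5 = 187.67 kg/s.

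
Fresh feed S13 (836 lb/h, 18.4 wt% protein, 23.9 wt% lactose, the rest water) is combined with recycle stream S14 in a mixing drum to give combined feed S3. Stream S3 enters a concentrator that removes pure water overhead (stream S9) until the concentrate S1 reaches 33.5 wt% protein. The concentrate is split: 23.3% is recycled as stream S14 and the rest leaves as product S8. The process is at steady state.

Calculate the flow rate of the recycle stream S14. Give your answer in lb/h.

Overall protein balance (none leaves overhead): protein in fresh feed = protein in product, i.e. 836×0.184 = (1−0.233)·S1·0.335.
S1 = 153.82/(0.335×0.767) = 598.67 lb/h.
Recycle S14 = 0.233×598.67 = 139.49 lb/h.

139.5 lb/h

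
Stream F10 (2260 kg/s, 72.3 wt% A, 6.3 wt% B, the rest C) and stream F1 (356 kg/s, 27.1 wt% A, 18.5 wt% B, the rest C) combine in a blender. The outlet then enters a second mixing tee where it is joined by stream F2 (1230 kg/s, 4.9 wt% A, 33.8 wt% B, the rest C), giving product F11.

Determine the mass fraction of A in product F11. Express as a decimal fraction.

Overall, product flow = 3846 kg/s.
A in = 2260×0.723 + 356×0.271 + 1230×0.049 = 1790.7 kg/s.
A fraction in F11 = 0.466.

0.466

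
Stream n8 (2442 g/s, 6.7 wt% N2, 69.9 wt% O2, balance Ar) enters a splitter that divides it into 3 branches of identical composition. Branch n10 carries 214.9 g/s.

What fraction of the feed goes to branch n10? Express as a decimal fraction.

0.088

Fraction to n10 = 214.9/2442 = 0.0880.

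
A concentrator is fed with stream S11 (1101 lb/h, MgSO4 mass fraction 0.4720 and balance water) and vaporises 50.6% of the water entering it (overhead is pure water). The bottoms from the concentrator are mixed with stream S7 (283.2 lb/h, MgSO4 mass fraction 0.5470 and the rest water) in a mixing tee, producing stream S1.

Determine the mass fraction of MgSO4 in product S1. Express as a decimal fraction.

Vapour removed = 0.506×0.528×1101 = 294.15 lb/h; concentrate = 806.85 lb/h.
MgSO4 reaching the mixer = 519.67 (from concentrate) + 283.2×0.547 = 674.58 lb/h.
Product flow = 806.85 + 283.2 = 1090 lb/h; MgSO4 fraction = 0.6189.

0.6189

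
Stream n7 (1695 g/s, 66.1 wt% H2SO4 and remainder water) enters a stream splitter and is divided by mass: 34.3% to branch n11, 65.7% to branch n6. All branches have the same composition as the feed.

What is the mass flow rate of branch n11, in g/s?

581.4 g/s

Branch n11 flow = 0.343×1695 = 581.38 g/s.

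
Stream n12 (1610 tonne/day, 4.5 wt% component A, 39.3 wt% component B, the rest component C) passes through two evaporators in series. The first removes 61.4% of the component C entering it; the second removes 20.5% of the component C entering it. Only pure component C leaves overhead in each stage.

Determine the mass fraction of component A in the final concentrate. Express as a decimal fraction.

0.074

component C in feed = 1610×0.562 = 904.82 tonne/day.
After stage 1: component C left = (1−0.614)×904.82 = 349.26; stream total = 1054.4 tonne/day.
After stage 2: component C left = (1−0.205)×349.26 = 277.66; final concentrate = 982.84 tonne/day.
component A fraction = 72.45/982.84 = 0.074.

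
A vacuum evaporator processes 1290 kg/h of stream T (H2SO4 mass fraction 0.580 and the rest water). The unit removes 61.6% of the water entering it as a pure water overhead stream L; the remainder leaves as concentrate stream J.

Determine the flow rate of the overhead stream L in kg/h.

333.7 kg/h

water entering = 1290×0.420 = 541.8 kg/h; overhead removed = 0.616×541.8 = 333.75 kg/h.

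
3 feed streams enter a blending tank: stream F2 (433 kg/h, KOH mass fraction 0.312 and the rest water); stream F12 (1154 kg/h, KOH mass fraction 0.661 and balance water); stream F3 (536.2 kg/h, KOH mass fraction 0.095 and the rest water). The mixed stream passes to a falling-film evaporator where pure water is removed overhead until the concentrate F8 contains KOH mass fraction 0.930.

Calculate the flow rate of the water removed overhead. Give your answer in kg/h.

KOH entering = 433×0.312 + 1154×0.661 + 536.2×0.095 = 948.83 kg/h.
All KOH reports to F8, so F8 = 948.83/0.930 = 1020.2 kg/h.
Total feed = 2123.2 kg/h; overhead = 2123.2 − 1020.2 = 1103 kg/h.

1103 kg/h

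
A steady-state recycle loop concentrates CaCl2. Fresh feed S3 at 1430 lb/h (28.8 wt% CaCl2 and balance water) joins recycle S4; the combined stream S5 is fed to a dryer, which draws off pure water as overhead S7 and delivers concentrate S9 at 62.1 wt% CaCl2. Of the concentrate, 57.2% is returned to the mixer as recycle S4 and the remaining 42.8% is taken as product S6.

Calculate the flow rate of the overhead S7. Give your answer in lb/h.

Overall CaCl2 balance (none leaves overhead): CaCl2 in fresh feed = CaCl2 in product, i.e. 1430×0.288 = (1−0.572)·S9·0.621.
S9 = 411.84/(0.621×0.428) = 1549.5 lb/h.
Recycle S4 = 0.572×1549.5 = 886.32 lb/h.
Combined feed S5 = 1430 + 886.32 = 2316.3 lb/h.
Overhead S7 = S5 − S9 = 2316.3 − 1549.5 = 766.81 lb/h.

766.8 lb/h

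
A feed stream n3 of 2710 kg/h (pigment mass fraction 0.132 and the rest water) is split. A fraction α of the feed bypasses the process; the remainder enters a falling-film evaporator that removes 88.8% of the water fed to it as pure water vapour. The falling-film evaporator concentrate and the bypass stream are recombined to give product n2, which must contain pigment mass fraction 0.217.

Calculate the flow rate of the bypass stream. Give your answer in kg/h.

All 2710×0.132 = 357.72 kg/h of pigment reaches n2, so n2 = 357.72/0.217 = 1648.5 kg/h and vapour = 1061.5 kg/h.
The evaporator receives (1−α)·2710 of feed at 0.868 water and removes 0.888 of that water:
0.888×0.868×(1−α)×2710 = 1061.5
(1−α) = 1061.5/2088.8 = 0.5082;  α = 0.4918.
Bypass flow = 0.4918×2710 = 1332.8 kg/h.

1333 kg/h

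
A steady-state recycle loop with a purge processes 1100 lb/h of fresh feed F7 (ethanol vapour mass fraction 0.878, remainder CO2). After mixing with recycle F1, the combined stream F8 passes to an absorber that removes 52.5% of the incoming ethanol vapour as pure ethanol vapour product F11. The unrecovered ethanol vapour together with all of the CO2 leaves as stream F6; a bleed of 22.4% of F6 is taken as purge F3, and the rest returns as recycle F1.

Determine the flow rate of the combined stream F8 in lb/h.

2129 lb/h

CO2 enters only via F7 and leaves only via the purge: 1100×0.122 = 0.224×(CO2 in F6), and the absorber passes all CO2, so CO2 in F8 = CO2 in F6 = 599.11 lb/h.
ethanol vapour in F8: m_A = 1100×0.878 + (1−0.224)·(1−0.525)·m_A, so m_A = 965.8/0.6314 = 1529.6 lb/h.
F8 = 1529.6 + 599.11 = 2128.7 lb/h.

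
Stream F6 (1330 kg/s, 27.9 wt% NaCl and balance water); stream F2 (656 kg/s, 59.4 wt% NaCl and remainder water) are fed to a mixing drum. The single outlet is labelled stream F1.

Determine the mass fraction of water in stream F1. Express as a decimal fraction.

Total flow out = 1330 + 656 = 1986 kg/s.
water in = 1330×0.721 + 656×0.406 = 1225.3 kg/s.
water mass fraction in F1 = 1225.3/1986 = 0.6170.

0.6170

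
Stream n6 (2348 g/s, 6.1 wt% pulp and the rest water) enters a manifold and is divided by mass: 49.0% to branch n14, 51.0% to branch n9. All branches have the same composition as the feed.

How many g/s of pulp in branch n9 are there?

73.05 g/s

Branch n9 total = 0.510×2348 = 1197.5 g/s.
pulp in n9 = 0.061×1197.5 = 73.046 g/s.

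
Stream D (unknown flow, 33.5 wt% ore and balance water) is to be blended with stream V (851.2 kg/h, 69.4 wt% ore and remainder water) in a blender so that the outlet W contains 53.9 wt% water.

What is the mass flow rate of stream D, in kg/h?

Let D be the unknown flow. Total out = 851.2 + D.
water balance: 260.47 + 0.665·D = 0.539·(851.2 + D)
(0.665 − 0.539)·D = 0.539×851.2 − 260.47 = 198.33
D = 198.33 / 0.126 = 1574 kg/h

1574 kg/h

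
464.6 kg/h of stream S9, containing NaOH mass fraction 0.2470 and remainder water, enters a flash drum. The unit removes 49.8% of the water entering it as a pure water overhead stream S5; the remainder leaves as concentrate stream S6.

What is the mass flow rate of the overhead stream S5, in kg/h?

174.2 kg/h

water entering = 464.6×0.753 = 349.84 kg/h; overhead removed = 0.498×349.84 = 174.22 kg/h.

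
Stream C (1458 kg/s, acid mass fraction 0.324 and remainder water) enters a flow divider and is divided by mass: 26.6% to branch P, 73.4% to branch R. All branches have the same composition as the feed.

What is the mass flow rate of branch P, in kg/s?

387.8 kg/s

Branch P flow = 0.266×1458 = 387.83 kg/s.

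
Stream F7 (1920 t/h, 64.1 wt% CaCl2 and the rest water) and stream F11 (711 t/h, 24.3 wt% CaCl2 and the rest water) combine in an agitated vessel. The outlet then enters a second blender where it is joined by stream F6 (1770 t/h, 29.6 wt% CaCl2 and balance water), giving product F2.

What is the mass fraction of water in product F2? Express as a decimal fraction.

0.562

Overall, product flow = 4401 t/h.
water in = 1920×0.359 + 711×0.757 + 1770×0.704 = 2473.6 t/h.
water fraction in F2 = 0.562.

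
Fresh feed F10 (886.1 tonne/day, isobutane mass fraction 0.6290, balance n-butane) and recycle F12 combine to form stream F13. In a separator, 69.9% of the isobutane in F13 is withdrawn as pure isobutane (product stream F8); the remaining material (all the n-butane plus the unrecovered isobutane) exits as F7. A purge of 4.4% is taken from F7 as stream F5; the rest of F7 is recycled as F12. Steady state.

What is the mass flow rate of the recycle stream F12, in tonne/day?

7368 tonne/day

n-butane enters only via F10 and leaves only via the purge: 886.1×0.371 = 0.044×(n-butane in F7), and the separator passes all n-butane, so n-butane in F13 = n-butane in F7 = 7471.4 tonne/day.
isobutane in F13: m_A = 886.1×0.629 + (1−0.044)·(1−0.699)·m_A, so m_A = 557.36/0.7122 = 782.54 tonne/day.
F7 = (1−0.699)×782.54 + 7471.4 = 7707 tonne/day.
Recycle F12 = (1−0.044)×7707 = 7367.9 tonne/day.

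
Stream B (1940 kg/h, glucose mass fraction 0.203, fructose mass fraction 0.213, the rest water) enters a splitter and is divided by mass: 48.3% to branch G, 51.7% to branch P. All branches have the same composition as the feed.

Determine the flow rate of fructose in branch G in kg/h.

Branch G total = 0.483×1940 = 937.02 kg/h.
fructose in G = 0.213×937.02 = 199.59 kg/h.

199.6 kg/h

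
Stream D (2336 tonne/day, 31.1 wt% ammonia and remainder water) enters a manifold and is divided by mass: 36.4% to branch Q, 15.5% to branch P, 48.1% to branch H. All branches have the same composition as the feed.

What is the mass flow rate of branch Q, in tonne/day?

Branch Q flow = 0.364×2336 = 850.3 tonne/day.

850.3 tonne/day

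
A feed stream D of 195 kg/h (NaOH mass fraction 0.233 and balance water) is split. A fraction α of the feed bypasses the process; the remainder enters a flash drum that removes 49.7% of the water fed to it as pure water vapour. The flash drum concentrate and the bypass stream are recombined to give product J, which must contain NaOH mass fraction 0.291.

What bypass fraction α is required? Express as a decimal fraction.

0.477

All 195×0.233 = 45.435 kg/h of NaOH reaches J, so J = 45.435/0.291 = 156.13 kg/h and vapour = 38.866 kg/h.
The evaporator receives (1−α)·195 of feed at 0.767 water and removes 0.497 of that water:
0.497×0.767×(1−α)×195 = 38.866
(1−α) = 38.866/74.334 = 0.5229;  α = 0.4771.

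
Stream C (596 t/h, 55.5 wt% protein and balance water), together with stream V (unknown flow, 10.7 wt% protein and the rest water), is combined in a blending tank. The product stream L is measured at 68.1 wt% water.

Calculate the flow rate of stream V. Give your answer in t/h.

663.5 t/h

Let V be the unknown flow. Total out = 596 + V.
water balance: 265.22 + 0.893·V = 0.681·(596 + V)
(0.893 − 0.681)·V = 0.681×596 − 265.22 = 140.66
V = 140.66 / 0.212 = 663.47 t/h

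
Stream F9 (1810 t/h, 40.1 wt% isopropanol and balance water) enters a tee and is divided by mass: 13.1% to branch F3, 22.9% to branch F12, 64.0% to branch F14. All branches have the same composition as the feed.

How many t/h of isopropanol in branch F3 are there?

95.08 t/h

Branch F3 total = 0.131×1810 = 237.11 t/h.
isopropanol in F3 = 0.401×237.11 = 95.081 t/h.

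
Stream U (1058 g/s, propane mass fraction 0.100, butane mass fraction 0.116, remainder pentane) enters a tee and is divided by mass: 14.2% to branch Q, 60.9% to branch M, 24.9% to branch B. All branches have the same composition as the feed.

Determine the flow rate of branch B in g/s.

263.4 g/s

Branch B flow = 0.249×1058 = 263.44 g/s.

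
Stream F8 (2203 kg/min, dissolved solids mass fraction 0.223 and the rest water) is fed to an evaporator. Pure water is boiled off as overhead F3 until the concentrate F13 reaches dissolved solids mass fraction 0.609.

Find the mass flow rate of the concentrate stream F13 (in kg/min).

806.7 kg/min

dissolved solids is conserved: 2203×0.223 = 491.27 kg/min all reports to the concentrate.
Concentrate = 491.27/(target fraction) = 806.68 kg/min.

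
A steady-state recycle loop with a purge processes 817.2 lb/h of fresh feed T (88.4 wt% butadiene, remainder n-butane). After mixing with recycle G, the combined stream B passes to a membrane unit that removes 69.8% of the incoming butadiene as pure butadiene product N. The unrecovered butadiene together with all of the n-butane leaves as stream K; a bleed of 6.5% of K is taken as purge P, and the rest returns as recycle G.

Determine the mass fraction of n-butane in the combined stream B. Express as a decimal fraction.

n-butane enters only via T and leaves only via the purge: 817.2×0.116 = 0.065×(n-butane in K), and the membrane unit passes all n-butane, so n-butane in B = n-butane in K = 1458.4 lb/h.
butadiene in B: m_A = 817.2×0.884 + (1−0.065)·(1−0.698)·m_A, so m_A = 722.4/0.7176 = 1006.7 lb/h.
B = 1006.7 + 1458.4 = 2465 lb/h.
n-butane fraction in B = 1458.4/2465 = 0.592.

0.592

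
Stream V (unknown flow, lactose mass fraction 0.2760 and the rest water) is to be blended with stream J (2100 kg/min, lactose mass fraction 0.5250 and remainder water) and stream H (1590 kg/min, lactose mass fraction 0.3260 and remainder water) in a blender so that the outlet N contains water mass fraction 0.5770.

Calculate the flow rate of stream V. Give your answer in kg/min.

408 kg/min

Let V be the unknown flow. Total out = 3690 + V.
water balance: 2069.2 + 0.724·V = 0.577·(3690 + V)
(0.724 − 0.577)·V = 0.577×3690 − 2069.2 = 59.97
V = 59.97 / 0.147 = 407.96 kg/min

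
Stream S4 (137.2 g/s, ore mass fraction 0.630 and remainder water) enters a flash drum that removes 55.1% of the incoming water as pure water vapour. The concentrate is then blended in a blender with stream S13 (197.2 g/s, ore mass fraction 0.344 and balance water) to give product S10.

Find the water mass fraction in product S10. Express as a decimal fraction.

0.497

Vapour removed = 0.551×0.370×137.2 = 27.971 g/s; concentrate = 109.23 g/s.
water reaching the mixer = 22.793 (from concentrate) + 197.2×0.656 = 152.16 g/s.
Product flow = 109.23 + 197.2 = 306.43 g/s; water fraction = 0.497.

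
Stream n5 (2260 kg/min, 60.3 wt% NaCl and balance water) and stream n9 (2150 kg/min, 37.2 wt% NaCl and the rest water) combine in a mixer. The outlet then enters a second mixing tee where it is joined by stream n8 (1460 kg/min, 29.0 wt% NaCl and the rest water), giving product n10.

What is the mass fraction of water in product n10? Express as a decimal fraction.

0.559

Overall, product flow = 5870 kg/min.
water in = 2260×0.397 + 2150×0.628 + 1460×0.710 = 3284 kg/min.
water fraction in n10 = 0.559.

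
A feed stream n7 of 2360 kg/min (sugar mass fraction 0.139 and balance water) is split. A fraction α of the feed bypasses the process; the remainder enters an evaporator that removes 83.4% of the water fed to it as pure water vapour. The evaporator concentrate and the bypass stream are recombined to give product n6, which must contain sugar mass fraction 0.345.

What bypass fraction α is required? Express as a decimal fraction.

0.168

All 2360×0.139 = 328.04 kg/min of sugar reaches n6, so n6 = 328.04/0.345 = 950.84 kg/min and vapour = 1409.2 kg/min.
The evaporator receives (1−α)·2360 of feed at 0.861 water and removes 0.834 of that water:
0.834×0.861×(1−α)×2360 = 1409.2
(1−α) = 1409.2/1694.7 = 0.8315;  α = 0.1685.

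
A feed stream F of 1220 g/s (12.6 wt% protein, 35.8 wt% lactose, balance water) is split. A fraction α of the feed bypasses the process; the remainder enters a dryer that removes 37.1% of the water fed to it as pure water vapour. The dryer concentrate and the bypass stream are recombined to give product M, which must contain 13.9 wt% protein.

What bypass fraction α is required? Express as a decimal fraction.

0.511

All 1220×0.126 = 153.72 g/s of protein reaches M, so M = 153.72/0.139 = 1105.9 g/s and vapour = 114.1 g/s.
The evaporator receives (1−α)·1220 of feed at 0.516 water and removes 0.371 of that water:
0.371×0.516×(1−α)×1220 = 114.1
(1−α) = 114.1/233.55 = 0.4885;  α = 0.5115.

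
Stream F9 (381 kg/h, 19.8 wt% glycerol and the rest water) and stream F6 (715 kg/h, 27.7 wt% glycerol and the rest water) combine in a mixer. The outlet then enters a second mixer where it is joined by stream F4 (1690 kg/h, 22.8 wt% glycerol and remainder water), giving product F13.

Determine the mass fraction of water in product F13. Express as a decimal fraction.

Overall, product flow = 2786 kg/h.
water in = 381×0.802 + 715×0.723 + 1690×0.772 = 2127.2 kg/h.
water fraction in F13 = 0.7635.

0.7635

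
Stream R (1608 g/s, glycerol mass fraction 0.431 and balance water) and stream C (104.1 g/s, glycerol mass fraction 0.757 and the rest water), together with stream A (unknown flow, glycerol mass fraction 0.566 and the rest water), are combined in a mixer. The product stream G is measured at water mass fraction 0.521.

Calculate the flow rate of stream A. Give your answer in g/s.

554.5 g/s

Let A be the unknown flow. Total out = 1712.1 + A.
water balance: 940.25 + 0.434·A = 0.521·(1712.1 + A)
(0.434 − 0.521)·A = 0.521×1712.1 − 940.25 = -48.244
A = -48.244 / -0.087 = 554.53 g/s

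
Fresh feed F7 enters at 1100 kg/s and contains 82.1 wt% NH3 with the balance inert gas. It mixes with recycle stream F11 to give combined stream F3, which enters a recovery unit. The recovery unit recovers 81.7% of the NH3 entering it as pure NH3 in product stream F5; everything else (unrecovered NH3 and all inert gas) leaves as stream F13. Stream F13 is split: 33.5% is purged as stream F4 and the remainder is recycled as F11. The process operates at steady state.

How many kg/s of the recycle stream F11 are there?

516 kg/s

inert gas enters only via F7 and leaves only via the purge: 1100×0.179 = 0.335×(inert gas in F13), and the recovery unit passes all inert gas, so inert gas in F3 = inert gas in F13 = 587.76 kg/s.
NH3 in F3: m_A = 1100×0.821 + (1−0.335)·(1−0.817)·m_A, so m_A = 903.1/0.8783 = 1028.2 kg/s.
F13 = (1−0.817)×1028.2 + 587.76 = 775.93 kg/s.
Recycle F11 = (1−0.335)×775.93 = 515.99 kg/s.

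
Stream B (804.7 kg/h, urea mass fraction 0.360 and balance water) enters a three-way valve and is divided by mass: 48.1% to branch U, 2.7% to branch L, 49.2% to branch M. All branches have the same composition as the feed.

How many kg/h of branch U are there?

387.1 kg/h

Branch U flow = 0.481×804.7 = 387.06 kg/h.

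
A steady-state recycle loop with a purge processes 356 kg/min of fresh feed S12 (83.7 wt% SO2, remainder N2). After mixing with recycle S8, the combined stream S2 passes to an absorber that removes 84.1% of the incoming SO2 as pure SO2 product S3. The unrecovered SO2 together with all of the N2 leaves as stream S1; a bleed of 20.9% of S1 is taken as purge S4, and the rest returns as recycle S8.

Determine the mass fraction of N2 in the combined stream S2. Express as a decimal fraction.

N2 enters only via S12 and leaves only via the purge: 356×0.163 = 0.209×(N2 in S1), and the absorber passes all N2, so N2 in S2 = N2 in S1 = 277.65 kg/min.
SO2 in S2: m_A = 356×0.837 + (1−0.209)·(1−0.841)·m_A, so m_A = 297.97/0.8742 = 340.84 kg/min.
S2 = 340.84 + 277.65 = 618.48 kg/min.
N2 fraction in S2 = 277.65/618.48 = 0.4489.

0.4489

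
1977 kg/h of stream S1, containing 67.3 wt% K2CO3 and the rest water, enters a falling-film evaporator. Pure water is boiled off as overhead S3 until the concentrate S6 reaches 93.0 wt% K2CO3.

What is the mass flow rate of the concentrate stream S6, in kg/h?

1431 kg/h

K2CO3 is conserved: 1977×0.673 = 1330.5 kg/h all reports to the concentrate.
Concentrate = 1330.5/(target fraction) = 1430.7 kg/h.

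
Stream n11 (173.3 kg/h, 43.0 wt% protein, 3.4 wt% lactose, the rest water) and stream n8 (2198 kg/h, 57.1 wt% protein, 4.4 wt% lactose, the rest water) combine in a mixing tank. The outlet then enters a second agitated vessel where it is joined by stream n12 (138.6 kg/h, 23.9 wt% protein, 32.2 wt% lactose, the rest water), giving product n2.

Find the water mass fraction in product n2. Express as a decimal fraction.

Overall, product flow = 2509.9 kg/h.
water in = 173.3×0.536 + 2198×0.385 + 138.6×0.439 = 999.96 kg/h.
water fraction in n2 = 0.398.

0.398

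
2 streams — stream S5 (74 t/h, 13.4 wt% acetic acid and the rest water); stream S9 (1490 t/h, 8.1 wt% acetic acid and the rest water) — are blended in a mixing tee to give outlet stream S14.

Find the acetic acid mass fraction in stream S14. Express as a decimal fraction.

Total flow out = 74 + 1490 = 1564 t/h.
acetic acid in = 74×0.134 + 1490×0.081 = 130.61 t/h.
acetic acid mass fraction in S14 = 130.61/1564 = 0.084.

0.084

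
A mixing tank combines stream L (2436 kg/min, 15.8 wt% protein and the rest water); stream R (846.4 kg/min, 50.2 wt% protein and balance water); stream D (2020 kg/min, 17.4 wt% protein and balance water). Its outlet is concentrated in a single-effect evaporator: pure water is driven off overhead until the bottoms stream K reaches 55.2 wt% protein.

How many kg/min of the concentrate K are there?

2104 kg/min

protein entering = 2436×0.158 + 846.4×0.502 + 2020×0.174 = 1161.3 kg/min.
All protein reports to K, so K = 1161.3/0.552 = 2103.7 kg/min.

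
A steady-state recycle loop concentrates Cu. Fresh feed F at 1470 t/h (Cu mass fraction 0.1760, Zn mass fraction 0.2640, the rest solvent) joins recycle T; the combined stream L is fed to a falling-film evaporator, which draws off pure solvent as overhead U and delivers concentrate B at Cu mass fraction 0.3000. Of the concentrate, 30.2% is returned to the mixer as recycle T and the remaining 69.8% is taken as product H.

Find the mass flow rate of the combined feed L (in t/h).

Overall Cu balance (none leaves overhead): Cu in fresh feed = Cu in product, i.e. 1470×0.176 = (1−0.302)·B·0.300.
B = 258.72/(0.300×0.698) = 1235.5 t/h.
Recycle T = 0.302×1235.5 = 373.13 t/h.
Combined feed L = 1470 + 373.13 = 1843.1 t/h.

1843 t/h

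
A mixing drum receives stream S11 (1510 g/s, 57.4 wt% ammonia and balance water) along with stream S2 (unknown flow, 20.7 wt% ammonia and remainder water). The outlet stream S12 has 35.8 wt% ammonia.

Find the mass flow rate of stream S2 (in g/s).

2160 g/s

Let S2 be the unknown flow. Total out = 1510 + S2.
ammonia balance: 866.74 + 0.207·S2 = 0.358·(1510 + S2)
(0.207 − 0.358)·S2 = 0.358×1510 − 866.74 = -326.16
S2 = -326.16 / -0.151 = 2160 g/s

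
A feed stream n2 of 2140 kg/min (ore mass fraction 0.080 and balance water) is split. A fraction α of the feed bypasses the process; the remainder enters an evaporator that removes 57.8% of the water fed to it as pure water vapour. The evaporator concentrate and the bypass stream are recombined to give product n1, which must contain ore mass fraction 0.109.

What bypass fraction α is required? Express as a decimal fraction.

All 2140×0.080 = 171.2 kg/min of ore reaches n1, so n1 = 171.2/0.109 = 1570.6 kg/min and vapour = 569.36 kg/min.
The evaporator receives (1−α)·2140 of feed at 0.920 water and removes 0.578 of that water:
0.578×0.920×(1−α)×2140 = 569.36
(1−α) = 569.36/1138 = 0.5003;  α = 0.4997.

0.500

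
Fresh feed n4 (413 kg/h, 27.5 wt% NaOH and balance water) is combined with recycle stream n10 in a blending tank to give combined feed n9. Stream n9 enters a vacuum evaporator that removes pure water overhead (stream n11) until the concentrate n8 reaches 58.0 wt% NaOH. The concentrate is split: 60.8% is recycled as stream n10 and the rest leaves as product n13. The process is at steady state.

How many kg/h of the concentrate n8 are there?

499.5 kg/h

Overall NaOH balance (none leaves overhead): NaOH in fresh feed = NaOH in product, i.e. 413×0.275 = (1−0.608)·n8·0.580.
n8 = 113.58/(0.580×0.392) = 499.54 kg/h.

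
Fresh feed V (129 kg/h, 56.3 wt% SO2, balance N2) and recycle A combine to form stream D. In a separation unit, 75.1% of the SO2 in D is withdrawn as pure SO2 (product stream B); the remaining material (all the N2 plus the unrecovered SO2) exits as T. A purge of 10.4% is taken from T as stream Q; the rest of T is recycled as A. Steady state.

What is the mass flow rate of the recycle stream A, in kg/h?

506.5 kg/h

N2 enters only via V and leaves only via the purge: 129×0.437 = 0.104×(N2 in T), and the separation unit passes all N2, so N2 in D = N2 in T = 542.05 kg/h.
SO2 in D: m_A = 129×0.563 + (1−0.104)·(1−0.751)·m_A, so m_A = 72.627/0.7769 = 93.484 kg/h.
T = (1−0.751)×93.484 + 542.05 = 565.33 kg/h.
Recycle A = (1−0.104)×565.33 = 506.53 kg/h.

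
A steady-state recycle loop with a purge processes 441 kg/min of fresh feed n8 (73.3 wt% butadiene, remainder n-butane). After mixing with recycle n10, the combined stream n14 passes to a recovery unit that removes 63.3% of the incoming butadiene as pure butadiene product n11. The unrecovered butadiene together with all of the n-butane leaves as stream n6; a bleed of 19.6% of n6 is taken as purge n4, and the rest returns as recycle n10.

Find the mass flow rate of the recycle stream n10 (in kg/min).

n-butane enters only via n8 and leaves only via the purge: 441×0.267 = 0.196×(n-butane in n6), and the recovery unit passes all n-butane, so n-butane in n14 = n-butane in n6 = 600.75 kg/min.
butadiene in n14: m_A = 441×0.733 + (1−0.196)·(1−0.633)·m_A, so m_A = 323.25/0.7049 = 458.56 kg/min.
n6 = (1−0.633)×458.56 + 600.75 = 769.04 kg/min.
Recycle n10 = (1−0.196)×769.04 = 618.31 kg/min.

618.3 kg/min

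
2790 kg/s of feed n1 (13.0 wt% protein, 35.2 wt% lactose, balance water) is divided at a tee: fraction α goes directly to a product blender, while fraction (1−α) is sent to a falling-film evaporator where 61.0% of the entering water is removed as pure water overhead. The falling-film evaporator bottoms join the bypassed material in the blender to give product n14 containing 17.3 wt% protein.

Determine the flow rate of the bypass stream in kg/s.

All 2790×0.130 = 362.7 kg/s of protein reaches n14, so n14 = 362.7/0.173 = 2096.5 kg/s and vapour = 693.47 kg/s.
The evaporator receives (1−α)·2790 of feed at 0.518 water and removes 0.610 of that water:
0.610×0.518×(1−α)×2790 = 693.47
(1−α) = 693.47/881.58 = 0.7866;  α = 0.2134.
Bypass flow = 0.2134×2790 = 595.34 kg/s.

595.3 kg/s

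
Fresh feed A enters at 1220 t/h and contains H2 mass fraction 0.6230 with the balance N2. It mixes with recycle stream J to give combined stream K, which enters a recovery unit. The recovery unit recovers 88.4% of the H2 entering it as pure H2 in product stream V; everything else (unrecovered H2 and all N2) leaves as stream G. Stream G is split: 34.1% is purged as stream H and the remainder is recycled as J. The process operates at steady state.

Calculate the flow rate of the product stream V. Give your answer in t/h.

727.5 t/h

H2 in K: m_A = 1220×0.623 + (1−0.341)·(1−0.884)·m_A, so m_A = 760.06/0.9236 = 822.97 t/h.
Product V = 0.884×822.97 = 727.51 t/h.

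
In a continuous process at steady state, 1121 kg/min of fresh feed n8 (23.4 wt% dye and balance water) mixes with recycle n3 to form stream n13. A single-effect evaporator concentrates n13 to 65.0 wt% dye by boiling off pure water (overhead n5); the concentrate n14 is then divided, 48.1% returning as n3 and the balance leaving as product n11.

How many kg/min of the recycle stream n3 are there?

Overall dye balance (none leaves overhead): dye in fresh feed = dye in product, i.e. 1121×0.234 = (1−0.481)·n14·0.650.
n14 = 262.31/(0.650×0.519) = 777.57 kg/min.
Recycle n3 = 0.481×777.57 = 374.01 kg/min.

374 kg/min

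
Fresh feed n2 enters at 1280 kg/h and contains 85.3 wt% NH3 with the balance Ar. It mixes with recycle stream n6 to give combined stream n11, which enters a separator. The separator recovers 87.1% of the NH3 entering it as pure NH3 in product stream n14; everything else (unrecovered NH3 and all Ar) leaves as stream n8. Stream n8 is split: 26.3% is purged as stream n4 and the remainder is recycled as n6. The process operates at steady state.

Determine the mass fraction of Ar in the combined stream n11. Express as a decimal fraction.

0.3722

Ar enters only via n2 and leaves only via the purge: 1280×0.147 = 0.263×(Ar in n8), and the separator passes all Ar, so Ar in n11 = Ar in n8 = 715.44 kg/h.
NH3 in n11: m_A = 1280×0.853 + (1−0.263)·(1−0.871)·m_A, so m_A = 1091.8/0.9049 = 1206.6 kg/h.
n11 = 1206.6 + 715.44 = 1922 kg/h.
Ar fraction in n11 = 715.44/1922 = 0.3722.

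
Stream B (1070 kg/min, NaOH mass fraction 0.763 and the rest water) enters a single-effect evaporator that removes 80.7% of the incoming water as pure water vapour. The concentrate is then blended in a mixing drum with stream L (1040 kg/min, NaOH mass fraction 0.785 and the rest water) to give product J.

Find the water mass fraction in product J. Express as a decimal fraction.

Vapour removed = 0.807×0.237×1070 = 204.65 kg/min; concentrate = 865.35 kg/min.
water reaching the mixer = 48.943 (from concentrate) + 1040×0.215 = 272.54 kg/min.
Product flow = 865.35 + 1040 = 1905.4 kg/min; water fraction = 0.143.

0.143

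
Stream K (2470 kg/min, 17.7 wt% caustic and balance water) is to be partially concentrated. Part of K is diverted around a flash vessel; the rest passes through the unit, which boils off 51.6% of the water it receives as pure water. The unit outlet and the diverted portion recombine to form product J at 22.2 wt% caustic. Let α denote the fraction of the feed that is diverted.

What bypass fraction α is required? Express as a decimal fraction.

0.523

All 2470×0.177 = 437.19 kg/min of caustic reaches J, so J = 437.19/0.222 = 1969.3 kg/min and vapour = 500.68 kg/min.
The evaporator receives (1−α)·2470 of feed at 0.823 water and removes 0.516 of that water:
0.516×0.823×(1−α)×2470 = 500.68
(1−α) = 500.68/1048.9 = 0.4773;  α = 0.5227.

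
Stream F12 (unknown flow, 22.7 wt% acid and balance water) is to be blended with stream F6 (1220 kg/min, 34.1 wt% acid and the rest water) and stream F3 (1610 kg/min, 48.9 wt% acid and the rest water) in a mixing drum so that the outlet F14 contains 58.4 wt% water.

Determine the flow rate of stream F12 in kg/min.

Let F12 be the unknown flow. Total out = 2830 + F12.
water balance: 1626.7 + 0.773·F12 = 0.584·(2830 + F12)
(0.773 − 0.584)·F12 = 0.584×2830 − 1626.7 = 26.03
F12 = 26.03 / 0.189 = 137.72 kg/min

137.7 kg/min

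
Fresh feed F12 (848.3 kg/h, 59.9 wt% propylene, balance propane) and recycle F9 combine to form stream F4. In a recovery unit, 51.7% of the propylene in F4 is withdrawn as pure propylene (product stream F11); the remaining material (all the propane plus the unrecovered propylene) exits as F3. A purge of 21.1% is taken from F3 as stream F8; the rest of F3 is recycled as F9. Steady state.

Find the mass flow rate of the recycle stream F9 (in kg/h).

propane enters only via F12 and leaves only via the purge: 848.3×0.401 = 0.211×(propane in F3), and the recovery unit passes all propane, so propane in F4 = propane in F3 = 1612.2 kg/h.
propylene in F4: m_A = 848.3×0.599 + (1−0.211)·(1−0.517)·m_A, so m_A = 508.13/0.6189 = 821.01 kg/h.
F3 = (1−0.517)×821.01 + 1612.2 = 2008.7 kg/h.
Recycle F9 = (1−0.211)×2008.7 = 1584.9 kg/h.

1585 kg/h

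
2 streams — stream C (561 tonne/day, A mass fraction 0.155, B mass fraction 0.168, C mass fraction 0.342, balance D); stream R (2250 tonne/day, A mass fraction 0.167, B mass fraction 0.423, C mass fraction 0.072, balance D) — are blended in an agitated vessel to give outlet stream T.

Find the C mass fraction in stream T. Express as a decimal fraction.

0.126

Total flow out = 561 + 2250 = 2811 tonne/day.
C in = 561×0.342 + 2250×0.072 = 353.86 tonne/day.
C mass fraction in T = 353.86/2811 = 0.126.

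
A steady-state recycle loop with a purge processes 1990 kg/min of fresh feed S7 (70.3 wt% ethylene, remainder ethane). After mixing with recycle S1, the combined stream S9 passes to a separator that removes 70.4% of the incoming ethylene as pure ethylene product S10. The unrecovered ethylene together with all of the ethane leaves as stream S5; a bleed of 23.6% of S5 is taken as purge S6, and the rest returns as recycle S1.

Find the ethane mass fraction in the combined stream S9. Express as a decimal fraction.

0.581

ethane enters only via S7 and leaves only via the purge: 1990×0.297 = 0.236×(ethane in S5), and the separator passes all ethane, so ethane in S9 = ethane in S5 = 2504.4 kg/min.
ethylene in S9: m_A = 1990×0.703 + (1−0.236)·(1−0.704)·m_A, so m_A = 1399/0.7739 = 1807.8 kg/min.
S9 = 1807.8 + 2504.4 = 4312.2 kg/min.
ethane fraction in S9 = 2504.4/4312.2 = 0.581.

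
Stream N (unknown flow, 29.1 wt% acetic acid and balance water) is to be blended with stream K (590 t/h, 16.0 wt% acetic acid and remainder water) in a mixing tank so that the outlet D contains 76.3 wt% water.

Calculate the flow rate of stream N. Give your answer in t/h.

Let N be the unknown flow. Total out = 590 + N.
water balance: 495.6 + 0.709·N = 0.763·(590 + N)
(0.709 − 0.763)·N = 0.763×590 − 495.6 = -45.43
N = -45.43 / -0.054 = 841.3 t/h

841.3 t/h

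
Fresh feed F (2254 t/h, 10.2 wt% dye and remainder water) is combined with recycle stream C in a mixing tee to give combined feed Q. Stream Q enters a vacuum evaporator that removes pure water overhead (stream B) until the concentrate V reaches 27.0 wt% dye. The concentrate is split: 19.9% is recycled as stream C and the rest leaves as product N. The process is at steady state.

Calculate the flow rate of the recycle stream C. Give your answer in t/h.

211.5 t/h

Overall dye balance (none leaves overhead): dye in fresh feed = dye in product, i.e. 2254×0.102 = (1−0.199)·V·0.270.
V = 229.91/(0.270×0.801) = 1063.1 t/h.
Recycle C = 0.199×1063.1 = 211.55 t/h.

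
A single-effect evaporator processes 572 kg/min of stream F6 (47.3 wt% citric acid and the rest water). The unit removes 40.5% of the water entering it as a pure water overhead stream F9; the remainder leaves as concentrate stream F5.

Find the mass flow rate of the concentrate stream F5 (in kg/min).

449.9 kg/min

water entering = 572×0.527 = 301.44 kg/min; overhead removed = 0.405×301.44 = 122.08 kg/min.
Concentrate = 572 − 122.08 = 449.92 kg/min.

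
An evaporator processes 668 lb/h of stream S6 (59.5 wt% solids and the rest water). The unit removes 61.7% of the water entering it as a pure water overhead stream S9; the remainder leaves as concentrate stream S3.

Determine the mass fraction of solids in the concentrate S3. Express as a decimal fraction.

0.7932

solids is not removed: 668×0.595 = 397.46 lb/h of solids enters S3.
water entering = 668×0.405 = 270.54 lb/h; overhead removed = 0.617×270.54 = 166.92 lb/h.
Concentrate = 668 − 166.92 = 501.08 lb/h.
Mass fraction = 397.46/501.08 = 0.7932.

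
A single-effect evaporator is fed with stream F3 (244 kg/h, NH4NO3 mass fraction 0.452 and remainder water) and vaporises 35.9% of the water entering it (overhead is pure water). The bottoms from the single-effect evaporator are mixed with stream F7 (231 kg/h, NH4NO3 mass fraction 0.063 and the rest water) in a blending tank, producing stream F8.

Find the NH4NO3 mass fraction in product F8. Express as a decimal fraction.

0.292

Vapour removed = 0.359×0.548×244 = 48.003 kg/h; concentrate = 196 kg/h.
NH4NO3 reaching the mixer = 110.29 (from concentrate) + 231×0.063 = 124.84 kg/h.
Product flow = 196 + 231 = 427 kg/h; NH4NO3 fraction = 0.292.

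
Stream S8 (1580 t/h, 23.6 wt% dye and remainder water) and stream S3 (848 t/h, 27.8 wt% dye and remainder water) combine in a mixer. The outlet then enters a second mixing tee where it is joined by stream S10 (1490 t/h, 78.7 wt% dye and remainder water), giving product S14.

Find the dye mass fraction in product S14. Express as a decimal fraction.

Overall, product flow = 3918 t/h.
dye in = 1580×0.236 + 848×0.278 + 1490×0.787 = 1781.3 t/h.
dye fraction in S14 = 0.455.

0.455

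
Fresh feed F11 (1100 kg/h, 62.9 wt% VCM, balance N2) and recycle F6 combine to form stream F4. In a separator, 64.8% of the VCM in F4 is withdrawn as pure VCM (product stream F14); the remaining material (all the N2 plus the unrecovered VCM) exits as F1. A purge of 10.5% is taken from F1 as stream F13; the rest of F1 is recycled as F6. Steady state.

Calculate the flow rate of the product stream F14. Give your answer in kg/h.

VCM in F4: m_A = 1100×0.629 + (1−0.105)·(1−0.648)·m_A, so m_A = 691.9/0.6850 = 1010.1 kg/h.
Product F14 = 0.648×1010.1 = 654.57 kg/h.

654.6 kg/h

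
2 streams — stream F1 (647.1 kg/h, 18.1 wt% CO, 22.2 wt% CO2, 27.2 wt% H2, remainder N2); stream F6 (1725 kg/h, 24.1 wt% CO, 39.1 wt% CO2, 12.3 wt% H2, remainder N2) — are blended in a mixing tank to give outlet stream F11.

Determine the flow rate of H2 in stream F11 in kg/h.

H2 out = H2 in = 647.1×0.272 + 1725×0.123 = 388.19 kg/h.

388.2 kg/h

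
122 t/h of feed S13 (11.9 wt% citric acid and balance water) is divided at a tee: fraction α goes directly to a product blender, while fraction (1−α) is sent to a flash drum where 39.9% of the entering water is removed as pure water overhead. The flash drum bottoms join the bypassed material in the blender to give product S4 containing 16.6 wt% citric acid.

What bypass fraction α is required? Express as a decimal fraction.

All 122×0.119 = 14.518 t/h of citric acid reaches S4, so S4 = 14.518/0.166 = 87.458 t/h and vapour = 34.542 t/h.
The evaporator receives (1−α)·122 of feed at 0.881 water and removes 0.399 of that water:
0.399×0.881×(1−α)×122 = 34.542
(1−α) = 34.542/42.885 = 0.8055;  α = 0.1945.

0.195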